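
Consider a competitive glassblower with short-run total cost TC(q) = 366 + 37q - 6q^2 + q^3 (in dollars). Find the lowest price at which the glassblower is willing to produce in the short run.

$28 per unit

The firm shuts down when price falls below the minimum of average variable cost. AVC = VC/q = 37 - 6q + q^2.
dAVC/dq = -6 + 2q = 0 gives q = 3. min AVC = 37 - 6·3 + 3^2 = 28.
The firm shuts down for any P below $28.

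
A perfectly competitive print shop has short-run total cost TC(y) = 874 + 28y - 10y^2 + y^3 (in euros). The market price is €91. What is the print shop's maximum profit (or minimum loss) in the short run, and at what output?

AVC = 28 - 10y + y^2; min AVC = €3 at y = 5. Since P = €91 ≥ min AVC, the firm produces.
MC = 28 - 20y + 3y^2. Setting P = MC and taking the root on the rising branch gives y* = 9.
TR = 91·9 = 819. TC = 874 + 171 = 1045. Profit = 819 − 1045 = -€226.
By producing, the firm covers all variable cost plus €648 of fixed cost; shutting down would lose the full €874.

Profit = -€226 at y = 9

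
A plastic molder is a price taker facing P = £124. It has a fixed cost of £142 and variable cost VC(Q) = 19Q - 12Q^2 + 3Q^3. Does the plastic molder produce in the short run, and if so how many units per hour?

Variable cost is VC = 19Q - 12Q^2 + 3Q^3, so AVC = VC/Q = 19 - 12Q + 3Q^2 and MC = dTC/dQ = 19 - 24Q + 9Q^2.
The AVC parabola has its vertex at Q = 12/6 = 2, where AVC = 19 - 12·2 + 3·2^2 = £7.
Because £124 ≥ £7, revenue can cover variable cost; the firm operates.
Solving P = MC: -105 - 24Q + 9Q^2 = 0 ⇒ Q = -7/3 or 5. On the upward-sloping branch, Q* = 5.
Check: AVC at Q = 5 is £34 ≤ P, so revenue covers variable cost.
Profit = P·Q − TC = 124·5 − 312 = £308.

Produce at Q = 5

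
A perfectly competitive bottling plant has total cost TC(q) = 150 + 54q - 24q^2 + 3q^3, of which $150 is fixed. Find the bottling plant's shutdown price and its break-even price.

AVC = 54 - 24q + 3q^2; minimized at q = 4, giving min AVC = $6. That is the shutdown price.
ATC = 150/q + 54 - 24q + 3q^2. Setting dATC/dq = −150/q^2 − 24 + 6q = 0 gives q = 5 (since 6·5^3 − 24·5^2 = 150).
min ATC = 150/5 + 54 − 24·5 + 3·5^2 = $39. That is the break-even price.
For $6 ≤ P < $39 the firm produces at a loss; below $6 it shuts down.

Shutdown price = $6; break-even price = $39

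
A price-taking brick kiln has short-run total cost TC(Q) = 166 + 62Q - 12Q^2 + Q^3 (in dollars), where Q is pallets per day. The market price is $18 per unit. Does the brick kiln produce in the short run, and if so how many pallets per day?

Variable cost is VC = 62Q - 12Q^2 + Q^3, so AVC = VC/Q = 62 - 12Q + Q^2 and MC = dTC/dQ = 62 - 24Q + 3Q^2.
AVC hits its minimum where MC = AVC, at Q = 6, giving min AVC = 62 - 12·6 + 6^2 = $26.
Since P = $18 < min AVC = $26, price fails to cover variable cost at any output.
Shutting down limits the loss to fixed cost, $166.

Shut down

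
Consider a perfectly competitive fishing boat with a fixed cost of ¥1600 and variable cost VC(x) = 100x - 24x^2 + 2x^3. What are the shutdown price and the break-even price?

Shutdown price = ¥28; break-even price = ¥220

Shutdown price = min AVC. AVC = 100 - 24x + 2x^2, with vertex at x = 6 and minimum ¥28.
ATC = 1600/x + 100 - 24x + 2x^2. Setting dATC/dx = −1600/x^2 − 24 + 4x = 0 gives x = 10 (since 4·10^3 − 24·10^2 = 1600).
min ATC = 1600/10 + 100 − 24·10 + 2·10^2 = ¥220. That is the break-even price.
Between these two prices the firm operates at a loss; above ¥220 it earns a profit.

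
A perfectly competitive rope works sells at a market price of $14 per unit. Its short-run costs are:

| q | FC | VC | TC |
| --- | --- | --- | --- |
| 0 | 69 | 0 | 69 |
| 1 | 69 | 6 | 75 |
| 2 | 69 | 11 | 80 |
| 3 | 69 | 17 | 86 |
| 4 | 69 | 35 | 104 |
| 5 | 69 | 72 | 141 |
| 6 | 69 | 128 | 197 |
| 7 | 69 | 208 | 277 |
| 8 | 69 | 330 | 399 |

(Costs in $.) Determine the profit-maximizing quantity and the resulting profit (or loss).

q = 3; profit = -$44

Profit at each row (π = 14q − TC): q=0: -69; q=1: -61; q=2: -52; q=3: -44; q=4: -48; q=5: -71; q=6: -113; q=7: -179; q=8: -287.
Profit is maximized at q = 3. AVC there is 17/3 = $5.67 ≤ P, so producing beats shutting down (which would give -$69).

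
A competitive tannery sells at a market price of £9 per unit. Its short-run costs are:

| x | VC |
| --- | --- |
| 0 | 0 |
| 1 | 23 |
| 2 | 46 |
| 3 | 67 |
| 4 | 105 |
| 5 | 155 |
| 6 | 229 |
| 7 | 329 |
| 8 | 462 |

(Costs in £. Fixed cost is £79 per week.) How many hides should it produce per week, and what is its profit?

Profit at each row (π = 9x − TC): x=0: -79; x=1: -93; x=2: -107; x=3: -119; x=4: -148; x=5: -189; x=6: -254; x=7: -345; x=8: -469.
Profit is highest at x = 0. Equivalently, the lowest AVC in the table is 67/3 ≈ £22.33 at x = 3, and P = £9 falls below it — price never covers variable cost, so the firm shuts down and loses only its fixed cost.

x = 0 (shut down); profit = -£79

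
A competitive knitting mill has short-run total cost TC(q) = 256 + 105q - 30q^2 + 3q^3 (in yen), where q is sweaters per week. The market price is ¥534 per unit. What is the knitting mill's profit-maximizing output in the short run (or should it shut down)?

Produce at q = 11

Variable cost is VC = 105q - 30q^2 + 3q^3, so AVC = VC/q = 105 - 30q + 3q^2 and MC = dTC/dq = 105 - 60q + 9q^2.
AVC is minimized where dAVC/dq = -30 + 6q = 0, at q = 5; min AVC = 105 - 30·5 + 3·5^2 = ¥30.
P = ¥534 exceeds min AVC = ¥30, so the firm stays open.
Solving P = MC: -429 - 60q + 9q^2 = 0 ⇒ q = -13/3 or 11. On the upward-sloping branch, q* = 11.
Check: AVC at q = 11 is ¥138 ≤ P, so revenue covers variable cost.
Profit = P·q − TC = 534·11 − 1774 = ¥4100.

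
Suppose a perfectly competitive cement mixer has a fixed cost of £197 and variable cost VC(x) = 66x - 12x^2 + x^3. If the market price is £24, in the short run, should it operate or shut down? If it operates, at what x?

From TC, MC = TC'(x) = 66 - 24x + 3x^2 and AVC = VC/x = 66 - 12x + x^2.
The AVC parabola has its vertex at x = 12/2 = 6, where AVC = 66 - 12·6 + 6^2 = £30.
Since P = £24 < min AVC = £30, price fails to cover variable cost at any output.
The firm minimizes its loss by shutting down and losing only its fixed cost of £197.

Shut down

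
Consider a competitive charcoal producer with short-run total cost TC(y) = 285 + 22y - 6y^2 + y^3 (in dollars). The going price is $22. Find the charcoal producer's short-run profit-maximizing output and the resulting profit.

Profit = -$253 at y = 4

AVC = 22 - 6y + y^2; min AVC = $13 at y = 3. Since P = $22 ≥ min AVC, the firm produces.
MC = 22 - 12y + 3y^2. Setting P = MC and taking the root on the rising branch gives y* = 4.
TR = 22·4 = 88. TC = 285 + 56 = 341. Profit = 88 − 341 = -$253.
That loss of $253 beats the $285 the firm would lose by shutting down; producing recovers $32 of fixed cost.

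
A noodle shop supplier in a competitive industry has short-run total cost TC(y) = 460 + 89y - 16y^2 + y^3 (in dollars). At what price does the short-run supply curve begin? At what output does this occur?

The shutdown price is the minimum of AVC. VC = 89y - 16y^2 + y^3, so AVC = 89 - 16y + y^2.
dAVC/dy = -16 + 2y = 0 gives y = 8. min AVC = 89 - 16·8 + 8^2 = 25.
The firm shuts down for any P below $25.

$25 per unit, at y = 8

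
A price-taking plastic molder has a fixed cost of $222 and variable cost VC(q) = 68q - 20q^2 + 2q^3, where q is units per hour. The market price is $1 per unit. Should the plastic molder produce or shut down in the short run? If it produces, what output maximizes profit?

From TC, MC = TC'(q) = 68 - 40q + 6q^2 and AVC = VC/q = 68 - 20q + 2q^2.
The AVC parabola has its vertex at q = 20/4 = 5, where AVC = 68 - 20·5 + 2·5^2 = $18.
Since P = $1 < min AVC = $18, price fails to cover variable cost at any output.
The firm minimizes its loss by shutting down and losing only its fixed cost of $222.

Shut down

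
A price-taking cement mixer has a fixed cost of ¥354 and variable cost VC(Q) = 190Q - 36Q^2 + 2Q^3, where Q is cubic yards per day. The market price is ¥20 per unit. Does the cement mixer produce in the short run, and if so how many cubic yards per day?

From TC, MC = TC'(Q) = 190 - 72Q + 6Q^2 and AVC = VC/Q = 190 - 36Q + 2Q^2.
The AVC parabola has its vertex at Q = 36/4 = 9, where AVC = 190 - 36·9 + 2·9^2 = ¥28.
Since P = ¥20 < min AVC = ¥28, price fails to cover variable cost at any output.
The firm minimizes its loss by shutting down and losing only its fixed cost of ¥354.

Shut down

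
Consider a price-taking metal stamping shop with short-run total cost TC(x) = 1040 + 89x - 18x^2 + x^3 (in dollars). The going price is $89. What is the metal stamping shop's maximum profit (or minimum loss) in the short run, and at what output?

AVC = 89 - 18x + x^2 has its minimum $8 at x = 9; price $89 clears that bar, so the firm operates.
With MC = 89 - 36x + 3x^2, P = MC on the upward-sloping part at x* = 12.
TR = 89·12 = 1068. TC = 1040 + 204 = 1244. Profit = 1068 − 1244 = -$176.
Shutting down would mean losing the fixed cost of $1040, so operating at a loss of $176 is better by $864.

Profit = -$176 at x = 12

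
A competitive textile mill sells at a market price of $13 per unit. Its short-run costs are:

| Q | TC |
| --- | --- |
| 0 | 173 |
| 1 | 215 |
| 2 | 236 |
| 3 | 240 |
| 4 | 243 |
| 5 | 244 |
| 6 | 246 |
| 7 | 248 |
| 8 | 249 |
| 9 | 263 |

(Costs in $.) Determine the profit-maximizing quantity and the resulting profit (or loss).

Tabulate TR − TC: Q=0: -173; Q=1: -202; Q=2: -210; Q=3: -201; Q=4: -191; Q=5: -179; Q=6: -168; Q=7: -157; Q=8: -145; Q=9: -146.
Profit is maximized at Q = 8. AVC there is 76/8 = $9.50 ≤ P, so producing beats shutting down (which would give -$173).

Q = 8; profit = -$145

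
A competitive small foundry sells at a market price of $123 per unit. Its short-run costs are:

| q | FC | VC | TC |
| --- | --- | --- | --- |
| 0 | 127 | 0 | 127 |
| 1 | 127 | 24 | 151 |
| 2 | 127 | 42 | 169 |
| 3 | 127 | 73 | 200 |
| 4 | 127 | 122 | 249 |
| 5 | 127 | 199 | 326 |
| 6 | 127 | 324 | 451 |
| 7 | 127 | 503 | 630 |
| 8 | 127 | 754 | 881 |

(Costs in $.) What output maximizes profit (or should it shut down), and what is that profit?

Compute π = P·q − TC at each output: q=0: -127; q=1: -28; q=2: 77; q=3: 169; q=4: 243; q=5: 289; q=6: 287; q=7: 231; q=8: 103.
Profit is maximized at q = 5. AVC there is 199/5 = $39.80 ≤ P, so producing beats shutting down (which would give -$127).

q = 5; profit = $289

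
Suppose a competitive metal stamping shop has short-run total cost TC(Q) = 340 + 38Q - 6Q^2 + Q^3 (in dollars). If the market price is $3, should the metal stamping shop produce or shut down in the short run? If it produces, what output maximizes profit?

Shut down

Variable cost is VC = 38Q - 6Q^2 + Q^3, so AVC = VC/Q = 38 - 6Q + Q^2 and MC = dTC/dQ = 38 - 12Q + 3Q^2.
AVC hits its minimum where MC = AVC, at Q = 3, giving min AVC = 38 - 6·3 + 3^2 = $29.
With P < min AVC ($3 < $29), every unit sold adds to the loss.
Shutting down limits the loss to fixed cost, $340.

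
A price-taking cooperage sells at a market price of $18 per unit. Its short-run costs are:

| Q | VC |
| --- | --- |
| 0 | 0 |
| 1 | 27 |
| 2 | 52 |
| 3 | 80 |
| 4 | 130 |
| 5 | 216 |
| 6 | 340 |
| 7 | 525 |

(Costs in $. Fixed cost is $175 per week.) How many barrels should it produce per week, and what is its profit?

Profit at each row (π = 18Q − TC): Q=0: -175; Q=1: -184; Q=2: -191; Q=3: -201; Q=4: -233; Q=5: -301; Q=6: -407; Q=7: -574.
Profit is highest at Q = 0. Equivalently, the lowest AVC in the table is 52/2 ≈ $26 at Q = 2, and P = $18 falls below it — price never covers variable cost, so the firm shuts down and loses only its fixed cost.

Q = 0 (shut down); profit = -$175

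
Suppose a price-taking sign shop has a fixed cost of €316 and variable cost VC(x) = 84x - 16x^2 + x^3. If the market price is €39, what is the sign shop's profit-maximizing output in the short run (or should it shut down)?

Produce at x = 9

Strip out fixed cost: VC = 84x - 16x^2 + x^3. Then AVC = 84 - 16x + x^2 and MC = 84 - 32x + 3x^2.
AVC is minimized where dAVC/dx = -16 + 2x = 0, at x = 8; min AVC = 84 - 16·8 + 8^2 = €20.
Since P = €39 ≥ min AVC = €20, price covers variable cost and the firm should produce.
Solving P = MC: 45 - 32x + 3x^2 = 0 ⇒ x = 5/3 or 9. On the upward-sloping branch, x* = 9.
Check: AVC at x = 9 is €21 ≤ P, so revenue covers variable cost.
Profit = P·x − TC = 39·9 − 505 = -€154, a loss, but smaller than the €316 fixed cost the firm would lose by shutting down.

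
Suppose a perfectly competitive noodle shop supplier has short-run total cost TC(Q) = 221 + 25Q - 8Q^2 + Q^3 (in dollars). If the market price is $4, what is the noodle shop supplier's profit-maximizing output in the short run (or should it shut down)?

From TC, MC = TC'(Q) = 25 - 16Q + 3Q^2 and AVC = VC/Q = 25 - 8Q + Q^2.
The AVC parabola has its vertex at Q = 8/2 = 4, where AVC = 25 - 8·4 + 4^2 = $9.
P = $4 lies below min AVC = $9; no output level covers variable cost.
The firm minimizes its loss by shutting down and losing only its fixed cost of $221.

Shut down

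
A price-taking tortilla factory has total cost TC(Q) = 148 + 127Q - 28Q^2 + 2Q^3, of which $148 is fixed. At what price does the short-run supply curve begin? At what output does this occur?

$29 per unit, at Q = 7

The shutdown price is the minimum of AVC. VC = 127Q - 28Q^2 + 2Q^3, so AVC = 127 - 28Q + 2Q^2.
dAVC/dQ = -28 + 4Q = 0 gives Q = 7. min AVC = 127 - 28·7 + 2·7^2 = 29.
The firm shuts down for any P below $29.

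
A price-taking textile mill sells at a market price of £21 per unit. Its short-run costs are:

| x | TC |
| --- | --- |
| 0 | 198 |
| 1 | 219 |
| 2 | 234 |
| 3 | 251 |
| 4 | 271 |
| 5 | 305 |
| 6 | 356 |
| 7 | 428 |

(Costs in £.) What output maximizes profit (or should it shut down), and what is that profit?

x = 4; profit = -£187

Compute π = P·x − TC at each output: x=0: -198; x=1: -198; x=2: -192; x=3: -188; x=4: -187; x=5: -200; x=6: -230; x=7: -281.
Profit is maximized at x = 4. AVC there is 73/4 = £18.25 ≤ P, so producing beats shutting down (which would give -£198).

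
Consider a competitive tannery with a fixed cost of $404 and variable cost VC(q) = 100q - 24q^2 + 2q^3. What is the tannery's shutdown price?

$28 per unit

The firm shuts down when price falls below the minimum of average variable cost. AVC = VC/q = 100 - 24q + 2q^2.
dAVC/dq = -24 + 4q = 0 gives q = 6. min AVC = 100 - 24·6 + 2·6^2 = 28.
So the shutdown price is $28.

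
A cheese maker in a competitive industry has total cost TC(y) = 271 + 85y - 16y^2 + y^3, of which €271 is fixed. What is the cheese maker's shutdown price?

The firm shuts down when price falls below the minimum of average variable cost. AVC = VC/y = 85 - 16y + y^2.
At the minimum of AVC, MC = AVC. MC = 85 - 32y + 3y^2; setting MC = AVC gives 2y^2 - 16y = 0, so y = 8. min AVC = 21.
So the shutdown price is €21.

€21 per unit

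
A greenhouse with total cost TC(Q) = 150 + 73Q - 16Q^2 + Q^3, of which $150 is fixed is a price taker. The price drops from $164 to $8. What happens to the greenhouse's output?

MC = 73 - 32Q + 3Q^2; the shutdown threshold is min AVC = $9 (at Q = 8).
At P = $164 ≥ min AVC, set P = MC on the rising branch: Q = 13.
At P = $8 < min AVC = $9, price no longer covers variable cost at any output, so the firm shuts down: Q = 0.

Output falls from 13 to 0 (the firm shuts down)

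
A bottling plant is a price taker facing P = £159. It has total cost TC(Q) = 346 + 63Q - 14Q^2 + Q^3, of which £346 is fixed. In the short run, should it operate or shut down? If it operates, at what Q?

From TC, MC = TC'(Q) = 63 - 28Q + 3Q^2 and AVC = VC/Q = 63 - 14Q + Q^2.
AVC is minimized where dAVC/dQ = -14 + 2Q = 0, at Q = 7; min AVC = 63 - 14·7 + 7^2 = £14.
Since P = £159 ≥ min AVC = £14, price covers variable cost and the firm should produce.
P = MC gives -96 - 28Q + 3Q^2 = 0, with roots -8/3 and 12. Take the larger (rising MC): Q* = 12.
Check: AVC at Q = 12 is £39 ≤ P, so revenue covers variable cost.
Profit = P·Q − TC = 159·12 − 814 = £1094.

Produce at Q = 12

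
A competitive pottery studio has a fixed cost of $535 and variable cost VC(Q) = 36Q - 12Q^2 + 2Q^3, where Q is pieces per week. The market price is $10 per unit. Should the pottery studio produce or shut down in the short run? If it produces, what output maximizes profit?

Shut down

From TC, MC = TC'(Q) = 36 - 24Q + 6Q^2 and AVC = VC/Q = 36 - 12Q + 2Q^2.
AVC is minimized where dAVC/dQ = -12 + 4Q = 0, at Q = 3; min AVC = 36 - 12·3 + 2·3^2 = $18.
Since P = $10 < min AVC = $18, price fails to cover variable cost at any output.
Best response: produce nothing and absorb the $535 fixed cost.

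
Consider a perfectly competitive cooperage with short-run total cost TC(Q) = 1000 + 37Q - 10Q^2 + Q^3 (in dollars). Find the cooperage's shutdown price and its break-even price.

AVC = 37 - 10Q + Q^2; minimized at Q = 5, giving min AVC = $12. That is the shutdown price.
ATC = 1000/Q + 37 - 10Q + Q^2. Setting dATC/dQ = −1000/Q^2 − 10 + 2Q = 0 gives Q = 10 (since 2·10^3 − 10·10^2 = 1000).
min ATC = 1000/10 + 37 − 10·10 + 10^2 = $137. That is the break-even price.
Between these two prices the firm operates at a loss; above $137 it earns a profit.

Shutdown price = $12; break-even price = $137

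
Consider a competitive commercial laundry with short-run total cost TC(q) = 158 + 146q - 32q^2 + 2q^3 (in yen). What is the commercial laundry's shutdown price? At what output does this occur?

¥18 per unit, at q = 8

Short-run supply begins at min AVC. From VC = 146q - 32q^2 + 2q^3, AVC = 146 - 32q + 2q^2.
At the minimum of AVC, MC = AVC. MC = 146 - 64q + 6q^2; setting MC = AVC gives 4q^2 - 32q = 0, so q = 8. min AVC = 18.
So the shutdown price is ¥18.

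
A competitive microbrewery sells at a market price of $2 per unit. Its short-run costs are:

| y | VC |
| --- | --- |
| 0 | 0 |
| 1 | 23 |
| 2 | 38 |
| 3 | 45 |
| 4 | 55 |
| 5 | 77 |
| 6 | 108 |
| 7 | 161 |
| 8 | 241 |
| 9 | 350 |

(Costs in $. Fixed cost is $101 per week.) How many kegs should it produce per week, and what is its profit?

Tabulate TR − TC: y=0: -101; y=1: -122; y=2: -135; y=3: -140; y=4: -148; y=5: -168; y=6: -197; y=7: -248; y=8: -326; y=9: -433.
Profit is highest at y = 0. Equivalently, the lowest AVC in the table is 55/4 ≈ $13.75 at y = 4, and P = $2 falls below it — price never covers variable cost, so the firm shuts down and loses only its fixed cost.

y = 0 (shut down); profit = -$101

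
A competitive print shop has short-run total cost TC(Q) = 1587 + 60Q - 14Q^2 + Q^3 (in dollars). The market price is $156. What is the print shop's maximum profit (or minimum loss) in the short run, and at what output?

Profit = -$147 at Q = 12

AVC = 60 - 14Q + Q^2 has its minimum $11 at Q = 7; price $156 clears that bar, so the firm operates.
MC = 60 - 28Q + 3Q^2. Setting P = MC and taking the root on the rising branch gives Q* = 12.
TR = 156·12 = 1872. TC = 1587 + 432 = 2019. Profit = 1872 − 2019 = -$147.
By producing, the firm covers all variable cost plus $1440 of fixed cost; shutting down would lose the full $1587.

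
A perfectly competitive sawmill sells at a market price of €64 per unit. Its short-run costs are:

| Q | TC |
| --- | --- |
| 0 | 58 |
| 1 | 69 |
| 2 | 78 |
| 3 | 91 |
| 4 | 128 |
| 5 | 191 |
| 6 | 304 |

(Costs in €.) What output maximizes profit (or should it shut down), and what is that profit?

Tabulate TR − TC: Q=0: -58; Q=1: -5; Q=2: 50; Q=3: 101; Q=4: 128; Q=5: 129; Q=6: 80.
Profit is maximized at Q = 5. AVC there is 133/5 = €26.60 ≤ P, so producing beats shutting down (which would give -€58).

Q = 5; profit = €129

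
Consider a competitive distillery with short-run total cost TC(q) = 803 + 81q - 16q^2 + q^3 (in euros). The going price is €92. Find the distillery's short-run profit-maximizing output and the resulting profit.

AVC = 81 - 16q + q^2; min AVC = €17 at q = 8. Since P = €92 ≥ min AVC, the firm produces.
With MC = 81 - 32q + 3q^2, P = MC on the upward-sloping part at q* = 11.
TR = 92·11 = 1012. TC = 803 + 286 = 1089. Profit = 1012 − 1089 = -€77.
Shutting down would mean losing the fixed cost of €803, so operating at a loss of €77 is better by €726.

Profit = -€77 at q = 11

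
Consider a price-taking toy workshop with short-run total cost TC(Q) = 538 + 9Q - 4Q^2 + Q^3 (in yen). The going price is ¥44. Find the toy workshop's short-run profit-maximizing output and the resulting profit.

AVC = 9 - 4Q + Q^2 has its minimum ¥5 at Q = 2; price ¥44 clears that bar, so the firm operates.
MC = 9 - 8Q + 3Q^2. Setting P = MC and taking the root on the rising branch gives Q* = 5.
TR = 44·5 = 220. TC = 538 + 70 = 608. Profit = 220 − 608 = -¥388.
That loss of ¥388 beats the ¥538 the firm would lose by shutting down; producing recovers ¥150 of fixed cost.

Profit = -¥388 at Q = 5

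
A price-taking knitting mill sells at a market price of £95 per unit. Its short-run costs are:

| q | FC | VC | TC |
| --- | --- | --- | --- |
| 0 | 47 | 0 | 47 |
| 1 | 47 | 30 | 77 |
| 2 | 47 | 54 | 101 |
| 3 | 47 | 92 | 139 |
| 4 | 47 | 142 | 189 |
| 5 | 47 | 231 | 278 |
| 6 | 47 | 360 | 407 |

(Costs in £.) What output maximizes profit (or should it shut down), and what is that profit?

q = 5; profit = £197

Tabulate TR − TC: q=0: -47; q=1: 18; q=2: 89; q=3: 146; q=4: 191; q=5: 197; q=6: 163.
Profit is maximized at q = 5. AVC there is 231/5 = £46.20 ≤ P, so producing beats shutting down (which would give -£47).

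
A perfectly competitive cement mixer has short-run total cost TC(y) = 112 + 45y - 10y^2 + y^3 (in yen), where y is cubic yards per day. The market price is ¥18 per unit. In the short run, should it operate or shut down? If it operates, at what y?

Variable cost is VC = 45y - 10y^2 + y^3, so AVC = VC/y = 45 - 10y + y^2 and MC = dTC/dy = 45 - 20y + 3y^2.
The AVC parabola has its vertex at y = 10/2 = 5, where AVC = 45 - 10·5 + 5^2 = ¥20.
With P < min AVC (¥18 < ¥20), every unit sold adds to the loss.
Best response: produce nothing and absorb the ¥112 fixed cost.

Shut down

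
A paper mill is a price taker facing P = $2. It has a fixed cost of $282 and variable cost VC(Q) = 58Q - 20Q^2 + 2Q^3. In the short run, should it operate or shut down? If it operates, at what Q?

Shut down

Strip out fixed cost: VC = 58Q - 20Q^2 + 2Q^3. Then AVC = 58 - 20Q + 2Q^2 and MC = 58 - 40Q + 6Q^2.
The AVC parabola has its vertex at Q = 20/4 = 5, where AVC = 58 - 20·5 + 2·5^2 = $8.
P = $2 lies below min AVC = $8; no output level covers variable cost.
The firm minimizes its loss by shutting down and losing only its fixed cost of $282.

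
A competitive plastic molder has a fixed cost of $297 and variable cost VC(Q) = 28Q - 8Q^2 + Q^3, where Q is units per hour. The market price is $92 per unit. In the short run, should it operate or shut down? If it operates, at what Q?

From TC, MC = TC'(Q) = 28 - 16Q + 3Q^2 and AVC = VC/Q = 28 - 8Q + Q^2.
AVC is minimized where dAVC/dQ = -8 + 2Q = 0, at Q = 4; min AVC = 28 - 8·4 + 4^2 = $12.
P = $92 exceeds min AVC = $12, so the firm stays open.
P = MC gives -64 - 16Q + 3Q^2 = 0, with roots -8/3 and 8. Take the larger (rising MC): Q* = 8.
Check: AVC at Q = 8 is $28 ≤ P, so revenue covers variable cost.
Profit = P·Q − TC = 92·8 − 521 = $215.

Produce at Q = 8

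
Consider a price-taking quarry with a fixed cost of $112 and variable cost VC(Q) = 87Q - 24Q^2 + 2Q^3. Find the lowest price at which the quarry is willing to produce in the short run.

The firm shuts down when price falls below the minimum of average variable cost. AVC = VC/Q = 87 - 24Q + 2Q^2.
dAVC/dQ = -24 + 4Q = 0 gives Q = 6. min AVC = 87 - 24·6 + 2·6^2 = 15.
The firm shuts down for any P below $15.

$15 per unit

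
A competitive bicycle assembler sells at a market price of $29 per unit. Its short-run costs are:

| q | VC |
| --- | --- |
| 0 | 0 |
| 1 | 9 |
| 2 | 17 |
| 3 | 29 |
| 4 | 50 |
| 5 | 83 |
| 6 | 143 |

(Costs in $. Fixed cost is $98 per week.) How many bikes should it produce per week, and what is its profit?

Compute π = P·q − TC at each output: q=0: -98; q=1: -78; q=2: -57; q=3: -40; q=4: -32; q=5: -36; q=6: -67.
Profit is maximized at q = 4. AVC there is 50/4 = $12.50 ≤ P, so producing beats shutting down (which would give -$98).

q = 4; profit = -$32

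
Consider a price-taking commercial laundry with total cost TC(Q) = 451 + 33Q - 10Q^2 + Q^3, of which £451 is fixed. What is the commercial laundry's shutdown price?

The firm shuts down when price falls below the minimum of average variable cost. AVC = VC/Q = 33 - 10Q + Q^2.
At the minimum of AVC, MC = AVC. MC = 33 - 20Q + 3Q^2; setting MC = AVC gives 2Q^2 - 10Q = 0, so Q = 5. min AVC = 8.
So the shutdown price is £8.

£8 per unit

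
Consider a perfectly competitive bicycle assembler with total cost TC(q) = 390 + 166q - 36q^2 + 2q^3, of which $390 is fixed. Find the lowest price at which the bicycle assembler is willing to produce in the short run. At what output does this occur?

$4 per unit, at q = 9

The shutdown price is the minimum of AVC. VC = 166q - 36q^2 + 2q^3, so AVC = 166 - 36q + 2q^2.
dAVC/dq = -36 + 4q = 0 gives q = 9. min AVC = 166 - 36·9 + 2·9^2 = 4.
So the shutdown price is $4.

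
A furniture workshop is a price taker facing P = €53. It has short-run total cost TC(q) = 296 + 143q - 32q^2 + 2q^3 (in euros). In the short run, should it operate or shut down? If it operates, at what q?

Produce at q = 9

From TC, MC = TC'(q) = 143 - 64q + 6q^2 and AVC = VC/q = 143 - 32q + 2q^2.
AVC is minimized where dAVC/dq = -32 + 4q = 0, at q = 8; min AVC = 143 - 32·8 + 2·8^2 = €15.
Because €53 ≥ €15, revenue can cover variable cost; the firm operates.
Solving P = MC: 90 - 64q + 6q^2 = 0 ⇒ q = 5/3 or 9. On the upward-sloping branch, q* = 9.
Check: AVC at q = 9 is €17 ≤ P, so revenue covers variable cost.
Profit = P·q − TC = 53·9 − 449 = €28.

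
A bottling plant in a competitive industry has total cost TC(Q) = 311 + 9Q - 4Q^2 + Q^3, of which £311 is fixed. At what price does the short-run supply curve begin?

The shutdown price is the minimum of AVC. VC = 9Q - 4Q^2 + Q^3, so AVC = 9 - 4Q + Q^2.
dAVC/dQ = -4 + 2Q = 0 gives Q = 2. min AVC = 9 - 4·2 + 2^2 = 5.
For P < £5 the firm produces nothing.

£5 per unit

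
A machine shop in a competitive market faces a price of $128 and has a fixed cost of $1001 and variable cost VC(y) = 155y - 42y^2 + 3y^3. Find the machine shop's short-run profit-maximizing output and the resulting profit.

Profit = -$29 at y = 9

AVC = 155 - 42y + 3y^2; min AVC = $8 at y = 7. Since P = $128 ≥ min AVC, the firm produces.
MC = 155 - 84y + 9y^2. Setting P = MC and taking the root on the rising branch gives y* = 9.
TR = 128·9 = 1152. TC = 1001 + 180 = 1181. Profit = 1152 − 1181 = -$29.
By producing, the firm covers all variable cost plus $972 of fixed cost; shutting down would lose the full $1001.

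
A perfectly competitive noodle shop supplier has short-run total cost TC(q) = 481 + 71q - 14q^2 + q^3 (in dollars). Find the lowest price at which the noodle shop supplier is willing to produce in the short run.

$22 per unit

The firm shuts down when price falls below the minimum of average variable cost. AVC = VC/q = 71 - 14q + q^2.
At the minimum of AVC, MC = AVC. MC = 71 - 28q + 3q^2; setting MC = AVC gives 2q^2 - 14q = 0, so q = 7. min AVC = 22.
So the shutdown price is $22.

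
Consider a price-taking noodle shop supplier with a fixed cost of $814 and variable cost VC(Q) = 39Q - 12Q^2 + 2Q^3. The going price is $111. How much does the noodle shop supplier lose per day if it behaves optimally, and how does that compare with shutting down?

Profit = -$382 at Q = 6

AVC = 39 - 12Q + 2Q^2; min AVC = $21 at Q = 3. Since P = $111 ≥ min AVC, the firm produces.
MC = 39 - 24Q + 6Q^2. Setting P = MC and taking the root on the rising branch gives Q* = 6.
TR = 111·6 = 666. TC = 814 + 234 = 1048. Profit = 666 − 1048 = -$382.
That loss of $382 beats the $814 the firm would lose by shutting down; producing recovers $432 of fixed cost.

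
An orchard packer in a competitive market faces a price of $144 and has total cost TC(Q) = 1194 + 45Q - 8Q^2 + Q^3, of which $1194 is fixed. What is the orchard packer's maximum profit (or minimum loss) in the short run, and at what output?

AVC = 45 - 8Q + Q^2; min AVC = $29 at Q = 4. Since P = $144 ≥ min AVC, the firm produces.
With MC = 45 - 16Q + 3Q^2, P = MC on the upward-sloping part at Q* = 9.
TR = 144·9 = 1296. TC = 1194 + 486 = 1680. Profit = 1296 − 1680 = -$384.
Shutting down would mean losing the fixed cost of $1194, so operating at a loss of $384 is better by $810.

Profit = -$384 at Q = 9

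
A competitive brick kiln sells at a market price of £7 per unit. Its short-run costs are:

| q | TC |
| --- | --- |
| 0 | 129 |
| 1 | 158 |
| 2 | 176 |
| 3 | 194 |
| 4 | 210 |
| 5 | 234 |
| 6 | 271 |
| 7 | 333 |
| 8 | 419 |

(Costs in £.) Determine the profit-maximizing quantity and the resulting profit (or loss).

Compute π = P·q − TC at each output: q=0: -129; q=1: -151; q=2: -162; q=3: -173; q=4: -182; q=5: -199; q=6: -229; q=7: -284; q=8: -363.
Profit is highest at q = 0. Equivalently, the lowest AVC in the table is 81/4 ≈ £20.25 at q = 4, and P = £7 falls below it — price never covers variable cost, so the firm shuts down and loses only its fixed cost.

q = 0 (shut down); profit = -£129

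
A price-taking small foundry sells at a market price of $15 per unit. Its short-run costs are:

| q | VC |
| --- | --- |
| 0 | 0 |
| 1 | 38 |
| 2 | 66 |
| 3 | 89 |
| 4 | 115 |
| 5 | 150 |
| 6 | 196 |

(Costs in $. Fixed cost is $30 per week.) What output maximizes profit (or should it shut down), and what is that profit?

q = 0 (shut down); profit = -$30

Compute π = P·q − TC at each output: q=0: -30; q=1: -53; q=2: -66; q=3: -74; q=4: -85; q=5: -105; q=6: -136.
Profit is highest at q = 0. Equivalently, the lowest AVC in the table is 115/4 ≈ $28.75 at q = 4, and P = $15 falls below it — price never covers variable cost, so the firm shuts down and loses only its fixed cost.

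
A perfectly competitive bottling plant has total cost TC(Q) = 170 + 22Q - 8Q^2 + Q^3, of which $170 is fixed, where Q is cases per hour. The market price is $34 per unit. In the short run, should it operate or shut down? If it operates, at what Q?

Produce at Q = 6

From TC, MC = TC'(Q) = 22 - 16Q + 3Q^2 and AVC = VC/Q = 22 - 8Q + Q^2.
AVC is minimized where dAVC/dQ = -8 + 2Q = 0, at Q = 4; min AVC = 22 - 8·4 + 4^2 = $6.
P = $34 exceeds min AVC = $6, so the firm stays open.
Set P = MC: 34 = 22 - 16Q + 3Q^2 → -12 - 16Q + 3Q^2 = 0. The roots are Q = -2/3 and Q = 6; the profit-maximizing output is on the rising part of MC, so Q* = 6.
Check: AVC at Q = 6 is $10 ≤ P, so revenue covers variable cost.
Profit = P·Q − TC = 34·6 − 230 = -$26, a loss, but smaller than the $170 fixed cost the firm would lose by shutting down.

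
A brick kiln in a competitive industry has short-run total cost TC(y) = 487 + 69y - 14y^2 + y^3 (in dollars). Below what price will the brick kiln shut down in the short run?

$20 per unit

Short-run supply begins at min AVC. From VC = 69y - 14y^2 + y^3, AVC = 69 - 14y + y^2.
At the minimum of AVC, MC = AVC. MC = 69 - 28y + 3y^2; setting MC = AVC gives 2y^2 - 14y = 0, so y = 7. min AVC = 20.
For P < $20 the firm produces nothing.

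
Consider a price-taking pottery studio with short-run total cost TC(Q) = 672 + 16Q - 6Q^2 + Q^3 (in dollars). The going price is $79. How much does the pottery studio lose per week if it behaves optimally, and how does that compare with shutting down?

AVC = 16 - 6Q + Q^2 has its minimum $7 at Q = 3; price $79 clears that bar, so the firm operates.
With MC = 16 - 12Q + 3Q^2, P = MC on the upward-sloping part at Q* = 7.
TR = 79·7 = 553. TC = 672 + 161 = 833. Profit = 553 − 833 = -$280.
By producing, the firm covers all variable cost plus $392 of fixed cost; shutting down would lose the full $672.

Profit = -$280 at Q = 7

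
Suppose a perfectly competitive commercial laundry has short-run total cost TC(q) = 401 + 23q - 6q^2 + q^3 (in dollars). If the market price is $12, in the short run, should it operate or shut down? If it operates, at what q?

Variable cost is VC = 23q - 6q^2 + q^3, so AVC = VC/q = 23 - 6q + q^2 and MC = dTC/dq = 23 - 12q + 3q^2.
The AVC parabola has its vertex at q = 6/2 = 3, where AVC = 23 - 6·3 + 3^2 = $14.
P = $12 lies below min AVC = $14; no output level covers variable cost.
Best response: produce nothing and absorb the $401 fixed cost.

Shut down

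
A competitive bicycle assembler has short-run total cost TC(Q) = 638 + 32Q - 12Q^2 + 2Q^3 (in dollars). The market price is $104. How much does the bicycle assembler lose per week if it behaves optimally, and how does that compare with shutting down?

AVC = 32 - 12Q + 2Q^2; min AVC = $14 at Q = 3. Since P = $104 ≥ min AVC, the firm produces.
MC = 32 - 24Q + 6Q^2. Setting P = MC and taking the root on the rising branch gives Q* = 6.
TR = 104·6 = 624. TC = 638 + 192 = 830. Profit = 624 − 830 = -$206.
Shutting down would mean losing the fixed cost of $638, so operating at a loss of $206 is better by $432.

Profit = -$206 at Q = 6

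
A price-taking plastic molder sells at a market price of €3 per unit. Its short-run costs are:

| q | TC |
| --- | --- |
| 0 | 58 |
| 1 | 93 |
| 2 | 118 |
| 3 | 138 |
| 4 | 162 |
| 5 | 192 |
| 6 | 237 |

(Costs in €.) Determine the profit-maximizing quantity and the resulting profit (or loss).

q = 0 (shut down); profit = -€58

Tabulate TR − TC: q=0: -58; q=1: -90; q=2: -112; q=3: -129; q=4: -150; q=5: -177; q=6: -219.
Profit is highest at q = 0. Equivalently, the lowest AVC in the table is 104/4 ≈ €26 at q = 4, and P = €3 falls below it — price never covers variable cost, so the firm shuts down and loses only its fixed cost.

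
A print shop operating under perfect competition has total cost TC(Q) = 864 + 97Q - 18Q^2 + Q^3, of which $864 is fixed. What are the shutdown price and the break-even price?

AVC = 97 - 18Q + Q^2; minimized at Q = 9, giving min AVC = $16. That is the shutdown price.
ATC = 864/Q + 97 - 18Q + Q^2. Setting dATC/dQ = −864/Q^2 − 18 + 2Q = 0 gives Q = 12 (since 2·12^3 − 18·12^2 = 864).
min ATC = 864/12 + 97 − 18·12 + 12^2 = $97. That is the break-even price.
For $16 ≤ P < $97 the firm produces at a loss; below $16 it shuts down.

Shutdown price = $16; break-even price = $97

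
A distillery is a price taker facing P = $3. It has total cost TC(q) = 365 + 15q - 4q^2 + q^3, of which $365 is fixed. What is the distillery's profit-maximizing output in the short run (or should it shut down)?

Strip out fixed cost: VC = 15q - 4q^2 + q^3. Then AVC = 15 - 4q + q^2 and MC = 15 - 8q + 3q^2.
AVC is minimized where dAVC/dq = -4 + 2q = 0, at q = 2; min AVC = 15 - 4·2 + 2^2 = $11.
Since P = $3 < min AVC = $11, price fails to cover variable cost at any output.
Best response: produce nothing and absorb the $365 fixed cost.

Shut down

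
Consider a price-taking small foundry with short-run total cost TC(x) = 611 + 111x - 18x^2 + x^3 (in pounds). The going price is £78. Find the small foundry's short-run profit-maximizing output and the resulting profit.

Profit = -£127 at x = 11

AVC = 111 - 18x + x^2; min AVC = £30 at x = 9. Since P = £78 ≥ min AVC, the firm produces.
With MC = 111 - 36x + 3x^2, P = MC on the upward-sloping part at x* = 11.
TR = 78·11 = 858. TC = 611 + 374 = 985. Profit = 858 − 985 = -£127.
Shutting down would mean losing the fixed cost of £611, so operating at a loss of £127 is better by £484.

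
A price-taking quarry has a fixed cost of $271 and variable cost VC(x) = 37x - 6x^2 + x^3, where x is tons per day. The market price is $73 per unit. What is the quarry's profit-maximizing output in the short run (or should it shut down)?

Produce at x = 6

From TC, MC = TC'(x) = 37 - 12x + 3x^2 and AVC = VC/x = 37 - 6x + x^2.
The AVC parabola has its vertex at x = 6/2 = 3, where AVC = 37 - 6·3 + 3^2 = $28.
Because $73 ≥ $28, revenue can cover variable cost; the firm operates.
Solving P = MC: -36 - 12x + 3x^2 = 0 ⇒ x = -2 or 6. On the upward-sloping branch, x* = 6.
Check: AVC at x = 6 is $37 ≤ P, so revenue covers variable cost.
Profit = P·x − TC = 73·6 − 493 = -$55, a loss, but smaller than the $271 fixed cost the firm would lose by shutting down.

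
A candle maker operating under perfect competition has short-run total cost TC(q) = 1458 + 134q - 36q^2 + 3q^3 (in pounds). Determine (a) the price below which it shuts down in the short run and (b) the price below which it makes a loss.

Shutdown price = min AVC. AVC = 134 - 36q + 3q^2, with vertex at q = 6 and minimum £26.
ATC = 1458/q + 134 - 36q + 3q^2. Setting dATC/dq = −1458/q^2 − 36 + 6q = 0 gives q = 9 (since 6·9^3 − 36·9^2 = 1458).
min ATC = 1458/9 + 134 − 36·9 + 3·9^2 = £215. That is the break-even price.
For £26 ≤ P < £215 the firm produces at a loss; below £26 it shuts down.

Shutdown price = £26; break-even price = £215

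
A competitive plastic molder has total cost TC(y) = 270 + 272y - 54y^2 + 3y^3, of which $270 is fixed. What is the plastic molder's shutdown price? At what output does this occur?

$29 per unit, at y = 9

Short-run supply begins at min AVC. From VC = 272y - 54y^2 + 3y^3, AVC = 272 - 54y + 3y^2.
dAVC/dy = -54 + 6y = 0 gives y = 9. min AVC = 272 - 54·9 + 3·9^2 = 29.
The firm shuts down for any P below $29.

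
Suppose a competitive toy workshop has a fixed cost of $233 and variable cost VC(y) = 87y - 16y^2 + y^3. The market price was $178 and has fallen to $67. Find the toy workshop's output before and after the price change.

Output falls from 13 to 10

MC = 87 - 32y + 3y^2; the shutdown threshold is min AVC = $23 (at y = 8).
At P = $178 ≥ min AVC, set P = MC on the rising branch: y = 13.
At P = $67 ≥ min AVC, set P = MC: y = 10. The firm stays open but cuts output.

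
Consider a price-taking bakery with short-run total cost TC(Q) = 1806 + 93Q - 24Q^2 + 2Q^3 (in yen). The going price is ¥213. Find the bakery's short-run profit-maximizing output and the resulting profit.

AVC = 93 - 24Q + 2Q^2 has its minimum ¥21 at Q = 6; price ¥213 clears that bar, so the firm operates.
MC = 93 - 48Q + 6Q^2. Setting P = MC and taking the root on the rising branch gives Q* = 10.
TR = 213·10 = 2130. TC = 1806 + 530 = 2336. Profit = 2130 − 2336 = -¥206.
That loss of ¥206 beats the ¥1806 the firm would lose by shutting down; producing recovers ¥1600 of fixed cost.

Profit = -¥206 at Q = 10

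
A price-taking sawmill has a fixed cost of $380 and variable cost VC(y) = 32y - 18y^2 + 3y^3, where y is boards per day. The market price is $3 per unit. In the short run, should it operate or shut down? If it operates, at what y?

Variable cost is VC = 32y - 18y^2 + 3y^3, so AVC = VC/y = 32 - 18y + 3y^2 and MC = dTC/dy = 32 - 36y + 9y^2.
AVC is minimized where dAVC/dy = -18 + 6y = 0, at y = 3; min AVC = 32 - 18·3 + 3·3^2 = $5.
Since P = $3 < min AVC = $5, price fails to cover variable cost at any output.
The firm minimizes its loss by shutting down and losing only its fixed cost of $380.

Shut down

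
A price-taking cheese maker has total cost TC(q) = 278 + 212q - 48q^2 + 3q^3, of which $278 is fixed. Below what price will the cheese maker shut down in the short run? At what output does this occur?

$20 per unit, at q = 8

Short-run supply begins at min AVC. From VC = 212q - 48q^2 + 3q^3, AVC = 212 - 48q + 3q^2.
dAVC/dq = -48 + 6q = 0 gives q = 8. min AVC = 212 - 48·8 + 3·8^2 = 20.
The firm shuts down for any P below $20.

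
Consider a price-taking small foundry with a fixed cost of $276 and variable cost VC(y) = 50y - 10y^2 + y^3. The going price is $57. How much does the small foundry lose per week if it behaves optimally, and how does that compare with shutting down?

Profit = -$80 at y = 7

AVC = 50 - 10y + y^2; min AVC = $25 at y = 5. Since P = $57 ≥ min AVC, the firm produces.
MC = 50 - 20y + 3y^2. Setting P = MC and taking the root on the rising branch gives y* = 7.
TR = 57·7 = 399. TC = 276 + 203 = 479. Profit = 399 − 479 = -$80.
By producing, the firm covers all variable cost plus $196 of fixed cost; shutting down would lose the full $276.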